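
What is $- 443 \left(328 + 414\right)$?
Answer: $-328706$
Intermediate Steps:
$- 443 \left(328 + 414\right) = \left(-443\right) 742 = -328706$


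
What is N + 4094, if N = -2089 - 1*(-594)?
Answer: 2599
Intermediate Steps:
N = -1495 (N = -2089 + 594 = -1495)
N + 4094 = -1495 + 4094 = 2599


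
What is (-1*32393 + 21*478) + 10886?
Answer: -11469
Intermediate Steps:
(-1*32393 + 21*478) + 10886 = (-32393 + 10038) + 10886 = -22355 + 10886 = -11469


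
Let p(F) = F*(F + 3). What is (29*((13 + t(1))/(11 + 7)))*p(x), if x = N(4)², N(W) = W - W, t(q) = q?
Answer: 0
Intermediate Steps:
N(W) = 0
x = 0 (x = 0² = 0)
p(F) = F*(3 + F)
(29*((13 + t(1))/(11 + 7)))*p(x) = (29*((13 + 1)/(11 + 7)))*(0*(3 + 0)) = (29*(14/18))*(0*3) = (29*(14*(1/18)))*0 = (29*(7/9))*0 = (203/9)*0 = 0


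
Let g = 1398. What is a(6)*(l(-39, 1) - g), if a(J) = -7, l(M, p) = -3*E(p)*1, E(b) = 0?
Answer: 9786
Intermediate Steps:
l(M, p) = 0 (l(M, p) = -3*0*1 = 0*1 = 0)
a(6)*(l(-39, 1) - g) = -7*(0 - 1*1398) = -7*(0 - 1398) = -7*(-1398) = 9786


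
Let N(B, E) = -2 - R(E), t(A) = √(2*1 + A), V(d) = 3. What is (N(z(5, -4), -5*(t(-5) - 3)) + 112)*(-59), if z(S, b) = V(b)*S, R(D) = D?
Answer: -5605 - 295*I*√3 ≈ -5605.0 - 510.96*I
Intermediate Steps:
t(A) = √(2 + A)
z(S, b) = 3*S
N(B, E) = -2 - E
(N(z(5, -4), -5*(t(-5) - 3)) + 112)*(-59) = ((-2 - (-5)*(√(2 - 5) - 3)) + 112)*(-59) = ((-2 - (-5)*(√(-3) - 3)) + 112)*(-59) = ((-2 - (-5)*(I*√3 - 3)) + 112)*(-59) = ((-2 - (-5)*(-3 + I*√3)) + 112)*(-59) = ((-2 - (15 - 5*I*√3)) + 112)*(-59) = ((-2 + (-15 + 5*I*√3)) + 112)*(-59) = ((-17 + 5*I*√3) + 112)*(-59) = (95 + 5*I*√3)*(-59) = -5605 - 295*I*√3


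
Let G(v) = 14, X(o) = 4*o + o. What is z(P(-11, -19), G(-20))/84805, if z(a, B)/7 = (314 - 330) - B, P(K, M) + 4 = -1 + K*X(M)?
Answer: -6/2423 ≈ -0.0024763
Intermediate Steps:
X(o) = 5*o
P(K, M) = -5 + 5*K*M (P(K, M) = -4 + (-1 + K*(5*M)) = -4 + (-1 + 5*K*M) = -5 + 5*K*M)
z(a, B) = -112 - 7*B (z(a, B) = 7*((314 - 330) - B) = 7*(-16 - B) = -112 - 7*B)
z(P(-11, -19), G(-20))/84805 = (-112 - 7*14)/84805 = (-112 - 98)*(1/84805) = -210*1/84805 = -6/2423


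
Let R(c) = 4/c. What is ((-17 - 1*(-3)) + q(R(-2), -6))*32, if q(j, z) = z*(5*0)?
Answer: -448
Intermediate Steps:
q(j, z) = 0 (q(j, z) = z*0 = 0)
((-17 - 1*(-3)) + q(R(-2), -6))*32 = ((-17 - 1*(-3)) + 0)*32 = ((-17 + 3) + 0)*32 = (-14 + 0)*32 = -14*32 = -448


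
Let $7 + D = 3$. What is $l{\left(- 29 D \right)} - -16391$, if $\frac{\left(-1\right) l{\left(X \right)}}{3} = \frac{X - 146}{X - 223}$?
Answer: $\frac{1753747}{107} \approx 16390.0$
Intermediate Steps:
$D = -4$ ($D = -7 + 3 = -4$)
$l{\left(X \right)} = - \frac{3 \left(-146 + X\right)}{-223 + X}$ ($l{\left(X \right)} = - 3 \frac{X - 146}{X - 223} = - 3 \frac{-146 + X}{-223 + X} = - \frac{3 \left(-146 + X\right)}{-223 + X}$)
$l{\left(- 29 D \right)} - -16391 = \frac{3 \left(146 - \left(-29\right) \left(-4\right)\right)}{-223 - -116} - -16391 = \frac{3 \left(146 - 116\right)}{-223 + 116} + 16391 = \frac{3 \left(146 - 116\right)}{-107} + 16391 = 3 \left(- \frac{1}{107}\right) 30 + 16391 = - \frac{90}{107} + 16391 = \frac{1753747}{107}$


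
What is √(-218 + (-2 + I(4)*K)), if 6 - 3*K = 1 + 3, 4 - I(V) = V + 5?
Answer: I*√2010/3 ≈ 14.944*I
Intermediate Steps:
I(V) = -1 - V (I(V) = 4 - (V + 5) = 4 - (5 + V) = 4 + (-5 - V) = -1 - V)
K = ⅔ (K = 2 - (1 + 3)/3 = 2 - ⅓*4 = 2 - 4/3 = ⅔ ≈ 0.66667)
√(-218 + (-2 + I(4)*K)) = √(-218 + (-2 + (-1 - 1*4)*(⅔))) = √(-218 + (-2 + (-1 - 4)*(⅔))) = √(-218 + (-2 - 5*⅔)) = √(-218 + (-2 - 10/3)) = √(-218 - 16/3) = √(-670/3) = I*√2010/3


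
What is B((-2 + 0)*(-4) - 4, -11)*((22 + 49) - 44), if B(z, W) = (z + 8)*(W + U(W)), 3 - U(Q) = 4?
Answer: -3888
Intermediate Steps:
U(Q) = -1 (U(Q) = 3 - 1*4 = 3 - 4 = -1)
B(z, W) = (-1 + W)*(8 + z) (B(z, W) = (z + 8)*(W - 1) = (8 + z)*(-1 + W) = (-1 + W)*(8 + z))
B((-2 + 0)*(-4) - 4, -11)*((22 + 49) - 44) = (-8 - ((-2 + 0)*(-4) - 4) + 8*(-11) - 11*((-2 + 0)*(-4) - 4))*((22 + 49) - 44) = (-8 - (-2*(-4) - 4) - 88 - 11*(-2*(-4) - 4))*(71 - 44) = (-8 - (8 - 4) - 88 - 11*(8 - 4))*27 = (-8 - 1*4 - 88 - 11*4)*27 = (-8 - 4 - 88 - 44)*27 = -144*27 = -3888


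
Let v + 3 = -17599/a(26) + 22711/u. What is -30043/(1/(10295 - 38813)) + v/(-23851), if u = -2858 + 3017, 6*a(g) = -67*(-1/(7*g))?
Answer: 217691207323896116/254084703 ≈ 8.5677e+8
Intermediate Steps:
a(g) = 67/(42*g) (a(g) = (-67*(-1/(7*g)))/6 = (-(-67)/(7*g))/6 = (67/(7*g))/6 = 67/(42*g))
u = 159
v = -3054189494/10653 (v = -3 + (-17599/((67/42)/26) + 22711/159) = -3 + (-17599/((67/42)*(1/26)) + 22711*(1/159)) = -3 + (-17599/67/1092 + 22711/159) = -3 + (-17599*1092/67 + 22711/159) = -3 + (-19218108/67 + 22711/159) = -3 - 3054157535/10653 = -3054189494/10653 ≈ -2.8670e+5)
-30043/(1/(10295 - 38813)) + v/(-23851) = -30043/(1/(10295 - 38813)) - 3054189494/10653/(-23851) = -30043/(1/(-28518)) - 3054189494/10653*(-1/23851) = -30043/(-1/28518) + 3054189494/254084703 = -30043*(-28518) + 3054189494/254084703 = 856766274 + 3054189494/254084703 = 217691207323896116/254084703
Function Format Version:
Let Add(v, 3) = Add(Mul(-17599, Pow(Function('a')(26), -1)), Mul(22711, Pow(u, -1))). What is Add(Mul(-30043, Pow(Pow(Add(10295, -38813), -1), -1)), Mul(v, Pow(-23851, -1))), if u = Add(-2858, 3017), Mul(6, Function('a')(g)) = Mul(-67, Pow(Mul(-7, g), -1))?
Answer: Rational(217691207323896116, 254084703) ≈ 8.5677e+8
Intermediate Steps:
Function('a')(g) = Mul(Rational(67, 42), Pow(g, -1)) (Function('a')(g) = Mul(Rational(1, 6), Mul(-67, Pow(Mul(-7, g), -1))) = Mul(Rational(1, 6), Mul(-67, Mul(Rational(-1, 7), Pow(g, -1)))) = Mul(Rational(1, 6), Mul(Rational(67, 7), Pow(g, -1))) = Mul(Rational(67, 42), Pow(g, -1)))
u = 159
v = Rational(-3054189494, 10653) (v = Add(-3, Add(Mul(-17599, Pow(Mul(Rational(67, 42), Pow(26, -1)), -1)), Mul(22711, Pow(159, -1)))) = Add(-3, Add(Mul(-17599, Pow(Mul(Rational(67, 42), Rational(1, 26)), -1)), Mul(22711, Rational(1, 159)))) = Add(-3, Add(Mul(-17599, Pow(Rational(67, 1092), -1)), Rational(22711, 159))) = Add(-3, Add(Mul(-17599, Rational(1092, 67)), Rational(22711, 159))) = Add(-3, Add(Rational(-19218108, 67), Rational(22711, 159))) = Add(-3, Rational(-3054157535, 10653)) = Rational(-3054189494, 10653) ≈ -2.8670e+5)
Add(Mul(-30043, Pow(Pow(Add(10295, -38813), -1), -1)), Mul(v, Pow(-23851, -1))) = Add(Mul(-30043, Pow(Pow(Add(10295, -38813), -1), -1)), Mul(Rational(-3054189494, 10653), Pow(-23851, -1))) = Add(Mul(-30043, Pow(Pow(-28518, -1), -1)), Mul(Rational(-3054189494, 10653), Rational(-1, 23851))) = Add(Mul(-30043, Pow(Rational(-1, 28518), -1)), Rational(3054189494, 254084703)) = Add(Mul(-30043, -28518), Rational(3054189494, 254084703)) = Add(856766274, Rational(3054189494, 254084703)) = Rational(217691207323896116, 254084703)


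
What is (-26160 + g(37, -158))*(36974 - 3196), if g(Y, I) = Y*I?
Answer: -1081098668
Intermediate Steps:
g(Y, I) = I*Y
(-26160 + g(37, -158))*(36974 - 3196) = (-26160 - 158*37)*(36974 - 3196) = (-26160 - 5846)*33778 = -32006*33778 = -1081098668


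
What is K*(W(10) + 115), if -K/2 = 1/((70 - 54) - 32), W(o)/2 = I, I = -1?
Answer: 113/8 ≈ 14.125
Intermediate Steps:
W(o) = -2 (W(o) = 2*(-1) = -2)
K = ⅛ (K = -2/((70 - 54) - 32) = -2/(16 - 32) = -2/(-16) = -2*(-1/16) = ⅛ ≈ 0.12500)
K*(W(10) + 115) = (-2 + 115)/8 = (⅛)*113 = 113/8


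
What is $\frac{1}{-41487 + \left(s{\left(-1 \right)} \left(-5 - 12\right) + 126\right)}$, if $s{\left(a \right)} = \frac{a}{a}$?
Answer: $- \frac{1}{41378} \approx -2.4167 \cdot 10^{-5}$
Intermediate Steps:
$s{\left(a \right)} = 1$
$\frac{1}{-41487 + \left(s{\left(-1 \right)} \left(-5 - 12\right) + 126\right)} = \frac{1}{-41487 + \left(1 \left(-5 - 12\right) + 126\right)} = \frac{1}{-41487 + \left(1 \left(-17\right) + 126\right)} = \frac{1}{-41487 + \left(-17 + 126\right)} = \frac{1}{-41487 + 109} = \frac{1}{-41378} = - \frac{1}{41378}$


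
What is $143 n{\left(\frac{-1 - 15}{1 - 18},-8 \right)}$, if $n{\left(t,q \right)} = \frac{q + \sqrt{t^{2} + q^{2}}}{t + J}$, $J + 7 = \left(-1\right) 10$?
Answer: $\frac{1496}{21} - \frac{88 \sqrt{293}}{21} \approx -0.4913$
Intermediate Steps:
$J = -17$ ($J = -7 - 10 = -17$)
$n{\left(t,q \right)} = \frac{q + \sqrt{q^{2} + t^{2}}}{-17 + t}$ ($n{\left(t,q \right)} = \frac{q + \sqrt{t^{2} + q^{2}}}{t - 17} = \frac{q + \sqrt{q^{2} + t^{2}}}{-17 + t}$)
$143 n{\left(\frac{-1 - 15}{1 - 18},-8 \right)} = 143 \frac{-8 + \sqrt{\left(-8\right)^{2} + \left(\frac{-1 - 15}{1 - 18}\right)^{2}}}{-17 + \frac{-1 - 15}{1 - 18}} = 143 \frac{-8 + \sqrt{64 + \left(- \frac{16}{-17}\right)^{2}}}{-17 - \frac{16}{-17}} = 143 \frac{-8 + \sqrt{64 + \left(\left(-16\right) \left(- \frac{1}{17}\right)\right)^{2}}}{-17 - - \frac{16}{17}} = 143 \frac{-8 + \sqrt{64 + \left(\frac{16}{17}\right)^{2}}}{-17 + \frac{16}{17}} = 143 \frac{-8 + \sqrt{64 + \frac{256}{289}}}{- \frac{273}{17}} = 143 \left(- \frac{17 \left(-8 + \sqrt{\frac{18752}{289}}\right)}{273}\right) = 143 \left(- \frac{17 \left(-8 + \frac{8 \sqrt{293}}{17}\right)}{273}\right) = 143 \left(\frac{136}{273} - \frac{8 \sqrt{293}}{273}\right) = \frac{1496}{21} - \frac{88 \sqrt{293}}{21}$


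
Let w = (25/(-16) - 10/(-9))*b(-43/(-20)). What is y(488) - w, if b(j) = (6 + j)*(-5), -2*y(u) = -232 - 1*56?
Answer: 72349/576 ≈ 125.61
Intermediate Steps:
y(u) = 144 (y(u) = -(-232 - 1*56)/2 = -(-232 - 56)/2 = -½*(-288) = 144)
b(j) = -30 - 5*j
w = 10595/576 (w = (25/(-16) - 10/(-9))*(-30 - (-215)/(-20)) = (25*(-1/16) - 10*(-⅑))*(-30 - (-215)*(-1)/20) = (-25/16 + 10/9)*(-30 - 5*43/20) = -65*(-30 - 43/4)/144 = -65/144*(-163/4) = 10595/576 ≈ 18.394)
y(488) - w = 144 - 1*10595/576 = 144 - 10595/576 = 72349/576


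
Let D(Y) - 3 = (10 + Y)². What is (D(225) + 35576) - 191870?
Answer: -101066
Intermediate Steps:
D(Y) = 3 + (10 + Y)²
(D(225) + 35576) - 191870 = ((3 + (10 + 225)²) + 35576) - 191870 = ((3 + 235²) + 35576) - 191870 = ((3 + 55225) + 35576) - 191870 = (55228 + 35576) - 191870 = 90804 - 191870 = -101066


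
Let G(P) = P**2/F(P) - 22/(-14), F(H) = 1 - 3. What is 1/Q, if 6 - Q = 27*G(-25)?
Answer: 14/117615 ≈ 0.00011903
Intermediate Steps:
F(H) = -2
G(P) = 11/7 - P**2/2 (G(P) = P**2/(-2) - 22/(-14) = P**2*(-1/2) - 22*(-1/14) = -P**2/2 + 11/7 = 11/7 - P**2/2)
Q = 117615/14 (Q = 6 - 27*(11/7 - 1/2*(-25)**2) = 6 - 27*(11/7 - 1/2*625) = 6 - 27*(11/7 - 625/2) = 6 - 27*(-4353)/14 = 6 - 1*(-117531/14) = 6 + 117531/14 = 117615/14 ≈ 8401.1)
1/Q = 1/(117615/14) = 14/117615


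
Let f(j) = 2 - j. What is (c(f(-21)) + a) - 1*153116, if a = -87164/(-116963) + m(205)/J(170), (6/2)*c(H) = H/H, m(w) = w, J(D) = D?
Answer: -23723132861/154938 ≈ -1.5311e+5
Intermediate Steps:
c(H) = 1/3 (c(H) = (H/H)/3 = (1/3)*1 = 1/3)
a = 100767/51646 (a = -87164/(-116963) + 205/170 = -87164*(-1/116963) + 205*(1/170) = 1132/1519 + 41/34 = 100767/51646 ≈ 1.9511)
(c(f(-21)) + a) - 1*153116 = (1/3 + 100767/51646) - 1*153116 = 353947/154938 - 153116 = -23723132861/154938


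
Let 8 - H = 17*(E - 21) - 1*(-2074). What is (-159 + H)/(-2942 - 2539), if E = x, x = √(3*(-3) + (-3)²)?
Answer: 1868/5481 ≈ 0.34081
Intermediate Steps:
x = 0 (x = √(-9 + 9) = √0 = 0)
E = 0
H = -1709 (H = 8 - (17*(0 - 21) - 1*(-2074)) = 8 - (17*(-21) + 2074) = 8 - (-357 + 2074) = 8 - 1*1717 = 8 - 1717 = -1709)
(-159 + H)/(-2942 - 2539) = (-159 - 1709)/(-2942 - 2539) = -1868/(-5481) = -1868*(-1/5481) = 1868/5481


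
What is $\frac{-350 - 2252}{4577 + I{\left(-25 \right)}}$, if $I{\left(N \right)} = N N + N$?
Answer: $- \frac{2602}{5177} \approx -0.50261$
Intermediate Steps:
$I{\left(N \right)} = N + N^{2}$ ($I{\left(N \right)} = N^{2} + N = N + N^{2}$)
$\frac{-350 - 2252}{4577 + I{\left(-25 \right)}} = \frac{-350 - 2252}{4577 - 25 \left(1 - 25\right)} = - \frac{2602}{4577 - -600} = - \frac{2602}{4577 + 600} = - \frac{2602}{5177}$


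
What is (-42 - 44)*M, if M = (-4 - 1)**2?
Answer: -2150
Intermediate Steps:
M = 25 (M = (-5)**2 = 25)
(-42 - 44)*M = (-42 - 44)*25 = -86*25 = -2150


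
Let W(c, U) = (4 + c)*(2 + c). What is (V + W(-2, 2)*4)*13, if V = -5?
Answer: -65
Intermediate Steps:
W(c, U) = (2 + c)*(4 + c)
(V + W(-2, 2)*4)*13 = (-5 + (8 + (-2)**2 + 6*(-2))*4)*13 = (-5 + (8 + 4 - 12)*4)*13 = (-5 + 0*4)*13 = (-5 + 0)*13 = -5*13 = -65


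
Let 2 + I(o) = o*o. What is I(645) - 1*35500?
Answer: 380523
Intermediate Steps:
I(o) = -2 + o² (I(o) = -2 + o*o = -2 + o²)
I(645) - 1*35500 = (-2 + 645²) - 1*35500 = (-2 + 416025) - 35500 = 416023 - 35500 = 380523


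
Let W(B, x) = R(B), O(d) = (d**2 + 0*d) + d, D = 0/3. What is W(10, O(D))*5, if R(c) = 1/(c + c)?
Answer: 1/4 ≈ 0.25000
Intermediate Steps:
D = 0 (D = 0*(1/3) = 0)
O(d) = d + d**2 (O(d) = (d**2 + 0) + d = d**2 + d = d + d**2)
R(c) = 1/(2*c)
W(B, x) = 1/(2*B)
W(10, O(D))*5 = ((1/2)/10)*5 = ((1/2)*(1/10))*5 = (1/20)*5 = 1/4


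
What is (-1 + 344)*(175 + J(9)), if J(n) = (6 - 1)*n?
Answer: 75460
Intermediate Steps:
J(n) = 5*n
(-1 + 344)*(175 + J(9)) = (-1 + 344)*(175 + 5*9) = 343*(175 + 45) = 343*220 = 75460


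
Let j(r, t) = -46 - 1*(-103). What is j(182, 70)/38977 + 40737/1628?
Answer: 42916185/1714988 ≈ 25.024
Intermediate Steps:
j(r, t) = 57 (j(r, t) = -46 + 103 = 57)
j(182, 70)/38977 + 40737/1628 = 57/38977 + 40737/1628 = 57*(1/38977) + 40737*(1/1628) = 57/38977 + 1101/44 = 42916185/1714988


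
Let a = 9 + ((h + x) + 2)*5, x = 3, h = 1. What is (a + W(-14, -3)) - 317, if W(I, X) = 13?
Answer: -265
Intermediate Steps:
a = 39 (a = 9 + ((1 + 3) + 2)*5 = 9 + (4 + 2)*5 = 9 + 6*5 = 9 + 30 = 39)
(a + W(-14, -3)) - 317 = (39 + 13) - 317 = 52 - 317 = -265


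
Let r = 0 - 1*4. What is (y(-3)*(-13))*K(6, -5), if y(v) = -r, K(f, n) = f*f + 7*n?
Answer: -52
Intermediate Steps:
r = -4 (r = 0 - 4 = -4)
K(f, n) = f**2 + 7*n
y(v) = 4 (y(v) = -1*(-4) = 4)
(y(-3)*(-13))*K(6, -5) = (4*(-13))*(6**2 + 7*(-5)) = -52*(36 - 35) = -52*1 = -52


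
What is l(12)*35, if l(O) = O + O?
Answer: 840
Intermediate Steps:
l(O) = 2*O
l(12)*35 = (2*12)*35 = 24*35 = 840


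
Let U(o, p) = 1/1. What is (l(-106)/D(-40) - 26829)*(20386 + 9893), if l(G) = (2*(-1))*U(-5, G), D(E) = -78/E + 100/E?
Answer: -8934697041/11 ≈ -8.1224e+8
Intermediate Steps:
U(o, p) = 1
D(E) = 22/E
l(G) = -2 (l(G) = (2*(-1))*1 = -2*1 = -2)
(l(-106)/D(-40) - 26829)*(20386 + 9893) = (-2/(22/(-40)) - 26829)*(20386 + 9893) = (-2/(22*(-1/40)) - 26829)*30279 = (-2/(-11/20) - 26829)*30279 = (-2*(-20/11) - 26829)*30279 = (40/11 - 26829)*30279 = -295079/11*30279 = -8934697041/11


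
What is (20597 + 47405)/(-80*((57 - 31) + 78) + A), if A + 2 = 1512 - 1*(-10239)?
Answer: 68002/3429 ≈ 19.831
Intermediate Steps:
A = 11749 (A = -2 + (1512 - 1*(-10239)) = -2 + (1512 + 10239) = -2 + 11751 = 11749)
(20597 + 47405)/(-80*((57 - 31) + 78) + A) = (20597 + 47405)/(-80*((57 - 31) + 78) + 11749) = 68002/(-80*(26 + 78) + 11749) = 68002/(-80*104 + 11749) = 68002/(-8320 + 11749) = 68002/3429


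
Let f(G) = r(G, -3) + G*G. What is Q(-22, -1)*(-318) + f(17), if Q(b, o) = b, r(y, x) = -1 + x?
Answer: 7281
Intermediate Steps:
f(G) = -4 + G² (f(G) = (-1 - 3) + G*G = -4 + G²)
Q(-22, -1)*(-318) + f(17) = -22*(-318) + (-4 + 17²) = 6996 + (-4 + 289) = 6996 + 285 = 7281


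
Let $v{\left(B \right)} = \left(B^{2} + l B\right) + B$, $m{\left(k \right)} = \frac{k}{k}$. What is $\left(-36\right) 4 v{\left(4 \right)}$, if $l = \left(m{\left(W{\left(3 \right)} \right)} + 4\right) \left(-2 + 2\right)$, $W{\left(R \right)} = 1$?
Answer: $-2880$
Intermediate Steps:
$m{\left(k \right)} = 1$
$l = 0$ ($l = \left(1 + 4\right) \left(-2 + 2\right) = 5 \cdot 0 = 0$)
$v{\left(B \right)} = B + B^{2}$ ($v{\left(B \right)} = \left(B^{2} + 0 B\right) + B = \left(B^{2} + 0\right) + B = B^{2} + B = B + B^{2}$)
$\left(-36\right) 4 v{\left(4 \right)} = \left(-36\right) 4 \cdot 4 \left(1 + 4\right) = - 144 \cdot 4 \cdot 5 = \left(-144\right) 20 = -2880$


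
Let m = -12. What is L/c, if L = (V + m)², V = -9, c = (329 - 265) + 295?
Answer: 441/359 ≈ 1.2284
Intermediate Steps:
c = 359 (c = 64 + 295 = 359)
L = 441 (L = (-9 - 12)² = (-21)² = 441)
L/c = 441/359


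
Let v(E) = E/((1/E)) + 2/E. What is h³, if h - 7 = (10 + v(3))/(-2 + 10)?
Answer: 11697083/13824 ≈ 846.14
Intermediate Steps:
v(E) = E² + 2/E (v(E) = E/(1/E) + 2/E = E*E + 2/E = E² + 2/E)
h = 227/24 (h = 7 + (10 + (2 + 3³)/3)/(-2 + 10) = 7 + (10 + (2 + 27)/3)/8 = 7 + (10 + (⅓)*29)*(⅛) = 7 + (10 + 29/3)*(⅛) = 7 + (59/3)*(⅛) = 7 + 59/24 = 227/24 ≈ 9.4583)
h³ = (227/24)³ = 11697083/13824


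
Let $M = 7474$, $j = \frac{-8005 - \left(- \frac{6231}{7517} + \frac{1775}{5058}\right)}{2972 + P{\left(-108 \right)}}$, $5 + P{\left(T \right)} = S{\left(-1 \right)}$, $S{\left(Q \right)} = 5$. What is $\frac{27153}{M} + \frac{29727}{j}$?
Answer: $- \frac{25097668769238734745}{2274635808753118} \approx -11034.0$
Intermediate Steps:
$P{\left(T \right)} = 0$ ($P{\left(T \right)} = -5 + 5 = 0$)
$j = - \frac{304339819207}{112998370392}$ ($j = \frac{-8005 - \left(- \frac{6231}{7517} + \frac{1775}{5058}\right)}{2972 + 0} = \frac{-8005 - - \frac{18173723}{38020986}}{2972} = \left(-8005 + \left(\frac{6231}{7517} - \frac{1775}{5058}\right)\right) \frac{1}{2972} = \left(-8005 + \frac{18173723}{38020986}\right) \frac{1}{2972} = \left(- \frac{304339819207}{38020986}\right) \frac{1}{2972} = - \frac{304339819207}{112998370392} \approx -2.6933$)
$\frac{27153}{M} + \frac{29727}{j} = \frac{27153}{7474} + \frac{29727}{- \frac{304339819207}{112998370392}} = 27153 \cdot \frac{1}{7474} + 29727 \left(- \frac{112998370392}{304339819207}\right) = \frac{27153}{7474} - \frac{3359102556642984}{304339819207} = - \frac{25097668769238734745}{2274635808753118}$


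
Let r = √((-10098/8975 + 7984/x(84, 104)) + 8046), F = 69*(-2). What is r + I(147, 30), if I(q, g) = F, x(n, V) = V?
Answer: -138 + √4422415718942/23335 ≈ -47.880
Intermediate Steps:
F = -138
I(q, g) = -138
r = √4422415718942/23335 (r = √((-10098/8975 + 7984/104) + 8046) = √((-10098*1/8975 + 7984*(1/104)) + 8046) = √((-10098/8975 + 998/13) + 8046) = √(8825776/116675 + 8046) = √(947592826/116675) = √4422415718942/23335 ≈ 90.120)
r + I(147, 30) = √4422415718942/23335 - 138 = -138 + √4422415718942/23335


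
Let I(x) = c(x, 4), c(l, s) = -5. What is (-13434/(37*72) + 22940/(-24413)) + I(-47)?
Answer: -119042927/10839372 ≈ -10.982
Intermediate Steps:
I(x) = -5
(-13434/(37*72) + 22940/(-24413)) + I(-47) = (-13434/(37*72) + 22940/(-24413)) - 5 = (-13434/2664 + 22940*(-1/24413)) - 5 = (-13434*1/2664 - 22940/24413) - 5 = (-2239/444 - 22940/24413) - 5 = -64846067/10839372 - 5 = -119042927/10839372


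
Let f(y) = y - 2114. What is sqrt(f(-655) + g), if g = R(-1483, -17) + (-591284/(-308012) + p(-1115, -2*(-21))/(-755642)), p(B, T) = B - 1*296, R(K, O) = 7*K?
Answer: I*sqrt(44515346202813315440135710)/58186700926 ≈ 114.67*I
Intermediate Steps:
p(B, T) = -296 + B (p(B, T) = B - 296 = -296 + B)
g = -603924333905491/58186700926 (g = 7*(-1483) + (-591284/(-308012) + (-296 - 1115)/(-755642)) = -10381 + (-591284*(-1/308012) - 1411*(-1/755642)) = -10381 + (147821/77003 + 1411/755642) = -10381 + 111808407315/58186700926 = -603924333905491/58186700926 ≈ -10379.)
f(y) = -2114 + y
sqrt(f(-655) + g) = sqrt((-2114 - 655) - 603924333905491/58186700926) = sqrt(-2769 - 603924333905491/58186700926) = sqrt(-765043308769585/58186700926) = I*sqrt(44515346202813315440135710)/58186700926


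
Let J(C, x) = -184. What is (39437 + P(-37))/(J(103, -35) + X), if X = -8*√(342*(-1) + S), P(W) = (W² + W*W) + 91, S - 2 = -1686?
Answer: -69437/1460 + 3019*I*√2026/1460 ≈ -47.56 + 93.074*I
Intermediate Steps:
S = -1684 (S = 2 - 1686 = -1684)
P(W) = 91 + 2*W² (P(W) = (W² + W²) + 91 = 2*W² + 91 = 91 + 2*W²)
X = -8*I*√2026 (X = -8*√(342*(-1) - 1684) = -8*√(-342 - 1684) = -8*I*√2026 ≈ -360.09*I)
(39437 + P(-37))/(J(103, -35) + X) = (39437 + (91 + 2*(-37)²))/(-184 - 8*I*√2026) = (39437 + (91 + 2*1369))/(-184 - 8*I*√2026) = (39437 + (91 + 2738))/(-184 - 8*I*√2026) = (39437 + 2829)/(-184 - 8*I*√2026) = 42266/(-184 - 8*I*√2026)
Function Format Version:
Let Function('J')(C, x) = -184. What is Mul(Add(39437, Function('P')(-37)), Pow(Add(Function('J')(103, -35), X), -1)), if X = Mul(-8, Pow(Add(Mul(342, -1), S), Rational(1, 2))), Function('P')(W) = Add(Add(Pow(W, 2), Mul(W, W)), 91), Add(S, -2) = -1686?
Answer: Add(Rational(-69437, 1460), Mul(Rational(3019, 1460), I, Pow(2026, Rational(1, 2)))) ≈ Add(-47.560, Mul(93.074, I))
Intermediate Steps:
S = -1684 (S = Add(2, -1686) = -1684)
Function('P')(W) = Add(91, Mul(2, Pow(W, 2))) (Function('P')(W) = Add(Add(Pow(W, 2), Pow(W, 2)), 91) = Add(Mul(2, Pow(W, 2)), 91) = Add(91, Mul(2, Pow(W, 2))))
X = Mul(-8, I, Pow(2026, Rational(1, 2))) (X = Mul(-8, Pow(Add(Mul(342, -1), -1684), Rational(1, 2))) = Mul(-8, Pow(Add(-342, -1684), Rational(1, 2))) = Mul(-8, Pow(-2026, Rational(1, 2))) = Mul(-8, Mul(I, Pow(2026, Rational(1, 2)))) = Mul(-8, I, Pow(2026, Rational(1, 2))) ≈ Mul(-360.09, I))
Mul(Add(39437, Function('P')(-37)), Pow(Add(Function('J')(103, -35), X), -1)) = Mul(Add(39437, Add(91, Mul(2, Pow(-37, 2)))), Pow(Add(-184, Mul(-8, I, Pow(2026, Rational(1, 2)))), -1)) = Mul(Add(39437, Add(91, Mul(2, 1369))), Pow(Add(-184, Mul(-8, I, Pow(2026, Rational(1, 2)))), -1)) = Mul(Add(39437, Add(91, 2738)), Pow(Add(-184, Mul(-8, I, Pow(2026, Rational(1, 2)))), -1)) = Mul(Add(39437, 2829), Pow(Add(-184, Mul(-8, I, Pow(2026, Rational(1, 2)))), -1)) = Mul(42266, Pow(Add(-184, Mul(-8, I, Pow(2026, Rational(1, 2)))), -1))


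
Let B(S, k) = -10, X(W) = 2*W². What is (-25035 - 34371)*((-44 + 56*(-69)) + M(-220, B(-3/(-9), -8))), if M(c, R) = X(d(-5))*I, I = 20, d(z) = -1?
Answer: 229782408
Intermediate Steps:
M(c, R) = 40 (M(c, R) = (2*(-1)²)*20 = (2*1)*20 = 2*20 = 40)
(-25035 - 34371)*((-44 + 56*(-69)) + M(-220, B(-3/(-9), -8))) = (-25035 - 34371)*((-44 + 56*(-69)) + 40) = -59406*((-44 - 3864) + 40) = -59406*(-3908 + 40) = -59406*(-3868) = 229782408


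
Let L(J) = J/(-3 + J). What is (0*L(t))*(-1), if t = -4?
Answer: 0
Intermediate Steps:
(0*L(t))*(-1) = (0*(-4/(-3 - 4)))*(-1) = (0*(-4/(-7)))*(-1) = (0*(-4*(-⅐)))*(-1) = (0*(4/7))*(-1) = 0*(-1) = 0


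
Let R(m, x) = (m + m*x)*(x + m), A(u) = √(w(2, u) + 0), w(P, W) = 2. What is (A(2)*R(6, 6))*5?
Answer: 2520*√2 ≈ 3563.8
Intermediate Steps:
A(u) = √2 (A(u) = √(2 + 0) = √2)
R(m, x) = (m + x)*(m + m*x) (R(m, x) = (m + m*x)*(m + x) = (m + x)*(m + m*x))
(A(2)*R(6, 6))*5 = (√2*(6*(6 + 6 + 6² + 6*6)))*5 = (√2*(6*(6 + 6 + 36 + 36)))*5 = (√2*(6*84))*5 = (√2*504)*5 = (504*√2)*5 = 2520*√2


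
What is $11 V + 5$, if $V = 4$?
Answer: $49$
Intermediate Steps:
$11 V + 5 = 11 \cdot 4 + 5 = 44 + 5 = 49$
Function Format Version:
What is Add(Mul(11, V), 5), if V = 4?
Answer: 49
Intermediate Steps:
Add(Mul(11, V), 5) = Add(Mul(11, 4), 5) = Add(44, 5) = 49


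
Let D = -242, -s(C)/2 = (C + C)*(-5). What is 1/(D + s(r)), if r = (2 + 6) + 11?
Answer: 1/138 ≈ 0.0072464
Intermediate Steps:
r = 19 (r = 8 + 11 = 19)
s(C) = 20*C (s(C) = -2*(C + C)*(-5) = -2*2*C*(-5) = -(-20)*C = 20*C)
1/(D + s(r)) = 1/(-242 + 20*19) = 1/(-242 + 380) = 1/138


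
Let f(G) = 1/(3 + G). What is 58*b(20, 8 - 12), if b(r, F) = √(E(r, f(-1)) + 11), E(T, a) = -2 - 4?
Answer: 58*√5 ≈ 129.69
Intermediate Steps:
E(T, a) = -6
b(r, F) = √5 (b(r, F) = √(-6 + 11) = √5)
58*b(20, 8 - 12) = 58*√5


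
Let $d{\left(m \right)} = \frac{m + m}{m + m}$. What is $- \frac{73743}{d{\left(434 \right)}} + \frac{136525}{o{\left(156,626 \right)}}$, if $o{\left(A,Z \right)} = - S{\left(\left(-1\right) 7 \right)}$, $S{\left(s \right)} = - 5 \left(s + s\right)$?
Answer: $- \frac{1059707}{14} \approx -75693.0$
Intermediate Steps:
$S{\left(s \right)} = - 10 s$ ($S{\left(s \right)} = - 5 \cdot 2 s = - 10 s$)
$d{\left(m \right)} = 1$ ($d{\left(m \right)} = \frac{2 m}{2 m} = 2 m \frac{1}{2 m} = 1$)
$o{\left(A,Z \right)} = -70$ ($o{\left(A,Z \right)} = - \left(-10\right) \left(\left(-1\right) 7\right) = - \left(-10\right) \left(-7\right) = \left(-1\right) 70 = -70$)
$- \frac{73743}{d{\left(434 \right)}} + \frac{136525}{o{\left(156,626 \right)}} = - \frac{73743}{1} + \frac{136525}{-70} = \left(-73743\right) 1 + 136525 \left(- \frac{1}{70}\right) = -73743 - \frac{27305}{14} = - \frac{1059707}{14}$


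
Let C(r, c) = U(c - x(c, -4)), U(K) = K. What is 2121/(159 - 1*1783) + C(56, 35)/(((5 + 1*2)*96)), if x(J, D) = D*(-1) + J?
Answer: -799/609 ≈ -1.3120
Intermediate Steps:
x(J, D) = J - D (x(J, D) = -D + J = J - D)
C(r, c) = -4 (C(r, c) = c - (c - 1*(-4)) = c - (c + 4) = c - (4 + c) = c + (-4 - c) = -4)
2121/(159 - 1*1783) + C(56, 35)/(((5 + 1*2)*96)) = 2121/(159 - 1*1783) - 4*1/(96*(5 + 1*2)) = 2121/(159 - 1783) - 4*1/(96*(5 + 2)) = 2121/(-1624) - 4/(7*96) = 2121*(-1/1624) - 4/672 = -303/232 - 4*1/672 = -303/232 - 1/168 = -799/609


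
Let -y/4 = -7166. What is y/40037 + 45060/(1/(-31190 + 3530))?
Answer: -49900499276536/40037 ≈ -1.2464e+9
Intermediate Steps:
y = 28664 (y = -4*(-7166) = 28664)
y/40037 + 45060/(1/(-31190 + 3530)) = 28664/40037 + 45060/(1/(-31190 + 3530)) = 28664*(1/40037) + 45060/(1/(-27660)) = 28664/40037 + 45060/(-1/27660) = 28664/40037 + 45060*(-27660) = 28664/40037 - 1246359600 = -49900499276536/40037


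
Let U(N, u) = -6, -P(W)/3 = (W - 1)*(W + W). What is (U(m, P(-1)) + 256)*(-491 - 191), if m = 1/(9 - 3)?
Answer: -170500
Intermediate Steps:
P(W) = -6*W*(-1 + W) (P(W) = -3*(W - 1)*(W + W) = -3*(-1 + W)*2*W = -6*W*(-1 + W))
m = ⅙ (m = 1/6 = ⅙ ≈ 0.16667)
(U(m, P(-1)) + 256)*(-491 - 191) = (-6 + 256)*(-491 - 191) = 250*(-682) = -170500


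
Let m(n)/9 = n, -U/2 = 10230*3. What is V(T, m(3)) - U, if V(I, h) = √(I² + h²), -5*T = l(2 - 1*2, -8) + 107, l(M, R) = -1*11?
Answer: 61380 + 3*√3049/5 ≈ 61413.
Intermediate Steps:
l(M, R) = -11
U = -61380 (U = -20460*3 = -2*30690 = -61380)
m(n) = 9*n
T = -96/5 (T = -(-11 + 107)/5 = -⅕*96 = -96/5 ≈ -19.200)
V(T, m(3)) - U = √((-96/5)² + (9*3)²) - 1*(-61380) = √(9216/25 + 27²) + 61380 = √(9216/25 + 729) + 61380 = √(27441/25) + 61380 = 3*√3049/5 + 61380 = 61380 + 3*√3049/5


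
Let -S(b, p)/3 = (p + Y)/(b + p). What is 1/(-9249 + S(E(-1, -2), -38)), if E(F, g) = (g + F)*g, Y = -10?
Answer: -2/18507 ≈ -0.00010807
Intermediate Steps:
E(F, g) = g*(F + g) (E(F, g) = (F + g)*g = g*(F + g))
S(b, p) = -3*(-10 + p)/(b + p) (S(b, p) = -3*(p - 10)/(b + p) = -3*(-10 + p)/(b + p))
1/(-9249 + S(E(-1, -2), -38)) = 1/(-9249 + 3*(10 - 1*(-38))/(-2*(-1 - 2) - 38)) = 1/(-9249 + 3*(10 + 38)/(-2*(-3) - 38)) = 1/(-9249 + 3*48/(6 - 38)) = 1/(-9249 + 3*48/(-32)) = 1/(-9249 + 3*(-1/32)*48) = 1/(-9249 - 9/2) = 1/(-18507/2) = -2/18507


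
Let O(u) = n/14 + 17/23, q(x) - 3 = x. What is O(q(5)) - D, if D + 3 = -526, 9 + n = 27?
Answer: 85495/161 ≈ 531.02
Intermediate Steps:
n = 18 (n = -9 + 27 = 18)
D = -529 (D = -3 - 526 = -529)
q(x) = 3 + x
O(u) = 326/161 (O(u) = 18/14 + 17/23 = 18*(1/14) + 17*(1/23) = 9/7 + 17/23 = 326/161)
O(q(5)) - D = 326/161 - 1*(-529) = 326/161 + 529 = 85495/161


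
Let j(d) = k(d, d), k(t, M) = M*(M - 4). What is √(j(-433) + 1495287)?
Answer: 2*√421127 ≈ 1297.9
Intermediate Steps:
k(t, M) = M*(-4 + M)
j(d) = d*(-4 + d)
√(j(-433) + 1495287) = √(-433*(-4 - 433) + 1495287) = √(-433*(-437) + 1495287) = √(189221 + 1495287) = √1684508 = 2*√421127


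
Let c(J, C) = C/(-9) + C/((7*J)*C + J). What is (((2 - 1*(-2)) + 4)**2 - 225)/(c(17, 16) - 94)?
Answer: 2783529/1655758 ≈ 1.6811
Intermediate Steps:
c(J, C) = -C/9 + C/(J + 7*C*J) (c(J, C) = C*(-1/9) + C/(7*C*J + J) = -C/9 + C/(J + 7*C*J))
(((2 - 1*(-2)) + 4)**2 - 225)/(c(17, 16) - 94) = (((2 - 1*(-2)) + 4)**2 - 225)/((1/9)*16*(9 - 1*17 - 7*16*17)/(17*(1 + 7*16)) - 94) = (((2 + 2) + 4)**2 - 225)/((1/9)*16*(1/17)*(9 - 17 - 1904)/(1 + 112) - 94) = ((4 + 4)**2 - 225)/((1/9)*16*(1/17)*(-1912)/113 - 94) = (8**2 - 225)/((1/9)*16*(1/17)*(1/113)*(-1912) - 94) = (64 - 225)/(-30592/17289 - 94) = -161/(-1655758/17289) = -161*(-17289/1655758) = 2783529/1655758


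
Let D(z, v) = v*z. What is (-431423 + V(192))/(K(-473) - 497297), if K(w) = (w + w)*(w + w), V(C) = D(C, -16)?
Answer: -434495/397619 ≈ -1.0927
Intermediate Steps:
V(C) = -16*C
K(w) = 4*w**2 (K(w) = (2*w)*(2*w) = 4*w**2)
(-431423 + V(192))/(K(-473) - 497297) = (-431423 - 16*192)/(4*(-473)**2 - 497297) = (-431423 - 3072)/(4*223729 - 497297) = -434495/(894916 - 497297) = -434495/397619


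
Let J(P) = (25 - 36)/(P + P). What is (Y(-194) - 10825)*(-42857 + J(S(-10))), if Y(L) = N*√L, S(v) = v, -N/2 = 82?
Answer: 1855684285/4 + 35142289*I*√194/5 ≈ 4.6392e+8 + 9.7895e+7*I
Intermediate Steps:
N = -164 (N = -2*82 = -164)
J(P) = -11/(2*P) (J(P) = -11*1/(2*P) = -11/(2*P))
Y(L) = -164*√L
(Y(-194) - 10825)*(-42857 + J(S(-10))) = (-164*I*√194 - 10825)*(-42857 - 11/2/(-10)) = (-164*I*√194 - 10825)*(-42857 - 11/2*(-⅒)) = (-164*I*√194 - 10825)*(-42857 + 11/20) = (-10825 - 164*I*√194)*(-857129/20) = 1855684285/4 + 35142289*I*√194/5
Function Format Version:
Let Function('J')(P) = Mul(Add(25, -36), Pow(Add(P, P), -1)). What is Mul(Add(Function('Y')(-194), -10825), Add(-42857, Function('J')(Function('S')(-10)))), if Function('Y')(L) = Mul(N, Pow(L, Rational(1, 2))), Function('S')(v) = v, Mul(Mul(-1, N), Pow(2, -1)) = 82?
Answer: Add(Rational(1855684285, 4), Mul(Rational(35142289, 5), I, Pow(194, Rational(1, 2)))) ≈ Add(4.6392e+8, Mul(9.7895e+7, I))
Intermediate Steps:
N = -164 (N = Mul(-2, 82) = -164)
Function('J')(P) = Mul(Rational(-11, 2), Pow(P, -1)) (Function('J')(P) = Mul(-11, Pow(Mul(2, P), -1)) = Mul(-11, Mul(Rational(1, 2), Pow(P, -1))) = Mul(Rational(-11, 2), Pow(P, -1)))
Function('Y')(L) = Mul(-164, Pow(L, Rational(1, 2)))
Mul(Add(Function('Y')(-194), -10825), Add(-42857, Function('J')(Function('S')(-10)))) = Mul(Add(Mul(-164, Pow(-194, Rational(1, 2))), -10825), Add(-42857, Mul(Rational(-11, 2), Pow(-10, -1)))) = Mul(Add(Mul(-164, Mul(I, Pow(194, Rational(1, 2)))), -10825), Add(-42857, Mul(Rational(-11, 2), Rational(-1, 10)))) = Mul(Add(Mul(-164, I, Pow(194, Rational(1, 2))), -10825), Add(-42857, Rational(11, 20))) = Mul(Add(-10825, Mul(-164, I, Pow(194, Rational(1, 2)))), Rational(-857129, 20)) = Add(Rational(1855684285, 4), Mul(Rational(35142289, 5), I, Pow(194, Rational(1, 2))))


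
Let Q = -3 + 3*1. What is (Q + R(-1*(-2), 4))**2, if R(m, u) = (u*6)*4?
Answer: 9216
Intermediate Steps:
Q = 0 (Q = -3 + 3 = 0)
R(m, u) = 24*u (R(m, u) = (6*u)*4 = 24*u)
(Q + R(-1*(-2), 4))**2 = (0 + 24*4)**2 = (0 + 96)**2 = 96**2 = 9216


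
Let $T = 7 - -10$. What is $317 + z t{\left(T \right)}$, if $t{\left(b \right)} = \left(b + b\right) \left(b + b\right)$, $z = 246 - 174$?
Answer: $83549$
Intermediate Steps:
$T = 17$ ($T = 7 + 10 = 17$)
$z = 72$
$t{\left(b \right)} = 4 b^{2}$ ($t{\left(b \right)} = 2 b 2 b = 4 b^{2}$)
$317 + z t{\left(T \right)} = 317 + 72 \cdot 4 \cdot 17^{2} = 317 + 72 \cdot 4 \cdot 289 = 317 + 72 \cdot 1156 = 317 + 83232 = 83549$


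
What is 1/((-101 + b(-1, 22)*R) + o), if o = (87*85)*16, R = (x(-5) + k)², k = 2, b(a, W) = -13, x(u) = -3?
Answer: 1/118206 ≈ 8.4598e-6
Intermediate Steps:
R = 1 (R = (-3 + 2)² = (-1)² = 1)
o = 118320 (o = 7395*16 = 118320)
1/((-101 + b(-1, 22)*R) + o) = 1/((-101 - 13*1) + 118320) = 1/((-101 - 13) + 118320) = 1/(-114 + 118320) = 1/118206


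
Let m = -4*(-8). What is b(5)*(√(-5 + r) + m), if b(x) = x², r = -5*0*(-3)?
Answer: 800 + 25*I*√5 ≈ 800.0 + 55.902*I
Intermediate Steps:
r = 0 (r = 0*(-3) = 0)
m = 32
b(5)*(√(-5 + r) + m) = 5²*(√(-5 + 0) + 32) = 25*(√(-5) + 32) = 25*(I*√5 + 32) = 25*(32 + I*√5) = 800 + 25*I*√5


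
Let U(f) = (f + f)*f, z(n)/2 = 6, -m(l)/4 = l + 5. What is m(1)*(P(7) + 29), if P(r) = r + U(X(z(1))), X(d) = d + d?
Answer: -28512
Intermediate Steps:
m(l) = -20 - 4*l (m(l) = -4*(l + 5) = -4*(5 + l) = -20 - 4*l)
z(n) = 12 (z(n) = 2*6 = 12)
X(d) = 2*d
U(f) = 2*f² (U(f) = (2*f)*f = 2*f²)
P(r) = 1152 + r (P(r) = r + 2*(2*12)² = r + 2*24² = r + 2*576 = r + 1152 = 1152 + r)
m(1)*(P(7) + 29) = (-20 - 4*1)*((1152 + 7) + 29) = (-20 - 4)*(1159 + 29) = -24*1188 = -28512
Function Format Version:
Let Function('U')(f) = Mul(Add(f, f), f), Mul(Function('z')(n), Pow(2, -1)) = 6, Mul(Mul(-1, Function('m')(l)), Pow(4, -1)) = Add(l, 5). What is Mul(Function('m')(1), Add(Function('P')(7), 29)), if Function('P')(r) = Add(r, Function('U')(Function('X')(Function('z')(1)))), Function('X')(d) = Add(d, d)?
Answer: -28512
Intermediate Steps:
Function('m')(l) = Add(-20, Mul(-4, l)) (Function('m')(l) = Mul(-4, Add(l, 5)) = Mul(-4, Add(5, l)) = Add(-20, Mul(-4, l)))
Function('z')(n) = 12 (Function('z')(n) = Mul(2, 6) = 12)
Function('X')(d) = Mul(2, d)
Function('U')(f) = Mul(2, Pow(f, 2)) (Function('U')(f) = Mul(Mul(2, f), f) = Mul(2, Pow(f, 2)))
Function('P')(r) = Add(1152, r) (Function('P')(r) = Add(r, Mul(2, Pow(Mul(2, 12), 2))) = Add(r, Mul(2, Pow(24, 2))) = Add(r, Mul(2, 576)) = Add(r, 1152) = Add(1152, r))
Mul(Function('m')(1), Add(Function('P')(7), 29)) = Mul(Add(-20, Mul(-4, 1)), Add(Add(1152, 7), 29)) = Mul(Add(-20, -4), Add(1159, 29)) = Mul(-24, 1188) = -28512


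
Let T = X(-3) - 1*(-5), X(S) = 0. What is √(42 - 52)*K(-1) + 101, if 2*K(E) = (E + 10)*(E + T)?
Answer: 101 + 18*I*√10 ≈ 101.0 + 56.921*I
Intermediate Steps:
T = 5 (T = 0 - 1*(-5) = 0 + 5 = 5)
K(E) = (5 + E)*(10 + E)/2 (K(E) = ((E + 10)*(E + 5))/2 = ((10 + E)*(5 + E))/2 = ((5 + E)*(10 + E))/2 = (5 + E)*(10 + E)/2)
√(42 - 52)*K(-1) + 101 = √(42 - 52)*(25 + (½)*(-1)² + (15/2)*(-1)) + 101 = √(-10)*(25 + (½)*1 - 15/2) + 101 = (I*√10)*(25 + ½ - 15/2) + 101 = (I*√10)*18 + 101 = 18*I*√10 + 101 = 101 + 18*I*√10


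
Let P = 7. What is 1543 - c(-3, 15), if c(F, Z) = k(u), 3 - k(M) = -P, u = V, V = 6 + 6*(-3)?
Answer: 1533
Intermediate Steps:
V = -12 (V = 6 - 18 = -12)
u = -12
k(M) = 10 (k(M) = 3 - (-1)*7 = 3 - 1*(-7) = 3 + 7 = 10)
c(F, Z) = 10
1543 - c(-3, 15) = 1543 - 1*10 = 1543 - 10 = 1533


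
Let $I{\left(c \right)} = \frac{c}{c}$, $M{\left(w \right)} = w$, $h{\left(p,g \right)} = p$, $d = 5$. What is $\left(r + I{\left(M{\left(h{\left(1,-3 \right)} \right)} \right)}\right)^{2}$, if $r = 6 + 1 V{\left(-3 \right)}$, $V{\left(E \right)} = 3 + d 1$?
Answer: $225$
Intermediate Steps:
$V{\left(E \right)} = 8$ ($V{\left(E \right)} = 3 + 5 \cdot 1 = 3 + 5 = 8$)
$r = 14$ ($r = 6 + 1 \cdot 8 = 6 + 8 = 14$)
$I{\left(c \right)} = 1$
$\left(r + I{\left(M{\left(h{\left(1,-3 \right)} \right)} \right)}\right)^{2} = \left(14 + 1\right)^{2} = 15^{2} = 225$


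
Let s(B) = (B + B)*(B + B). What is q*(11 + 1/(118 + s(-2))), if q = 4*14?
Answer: 41300/67 ≈ 616.42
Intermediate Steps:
s(B) = 4*B² (s(B) = (2*B)*(2*B) = 4*B²)
q = 56
q*(11 + 1/(118 + s(-2))) = 56*(11 + 1/(118 + 4*(-2)²)) = 56*(11 + 1/(118 + 4*4)) = 56*(11 + 1/(118 + 16)) = 56*(11 + 1/134) = 56*(1475/134) = 41300/67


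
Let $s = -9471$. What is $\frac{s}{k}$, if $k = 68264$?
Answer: $- \frac{1353}{9752} \approx -0.13874$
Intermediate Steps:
$\frac{s}{k} = - \frac{9471}{68264} = \left(-9471\right) \frac{1}{68264} = - \frac{1353}{9752}$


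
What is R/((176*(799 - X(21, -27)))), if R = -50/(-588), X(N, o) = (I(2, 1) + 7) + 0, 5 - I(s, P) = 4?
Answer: 25/40929504 ≈ 6.1081e-7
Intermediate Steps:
I(s, P) = 1 (I(s, P) = 5 - 1*4 = 5 - 4 = 1)
X(N, o) = 8 (X(N, o) = (1 + 7) + 0 = 8 + 0 = 8)
R = 25/294 (R = -50*(-1/588) = 25/294 ≈ 0.085034)
R/((176*(799 - X(21, -27)))) = 25/(294*((176*(799 - 1*8)))) = 25/(294*((176*(799 - 8)))) = 25/(294*((176*791))) = (25/294)/139216 = (25/294)*(1/139216) = 25/40929504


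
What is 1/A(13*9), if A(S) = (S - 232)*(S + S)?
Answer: -1/26910 ≈ -3.7161e-5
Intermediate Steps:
A(S) = 2*S*(-232 + S) (A(S) = (-232 + S)*(2*S) = 2*S*(-232 + S))
1/A(13*9) = 1/(2*(13*9)*(-232 + 13*9)) = 1/(2*117*(-232 + 117)) = 1/(2*117*(-115)) = 1/(-26910) = -1/26910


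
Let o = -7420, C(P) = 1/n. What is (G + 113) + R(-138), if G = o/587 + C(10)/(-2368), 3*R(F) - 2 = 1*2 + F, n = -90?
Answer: 6967248587/125101440 ≈ 55.693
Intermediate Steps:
C(P) = -1/90 (C(P) = 1/(-90) = -1/90)
R(F) = 4/3 + F/3 (R(F) = ⅔ + (1*2 + F)/3 = ⅔ + (2 + F)/3 = ⅔ + (⅔ + F/3) = 4/3 + F/3)
G = -1581349813/125101440 (G = -7420/587 - 1/90/(-2368) = -7420*1/587 - 1/90*(-1/2368) = -7420/587 + 1/213120 = -1581349813/125101440 ≈ -12.641)
(G + 113) + R(-138) = (-1581349813/125101440 + 113) + (4/3 + (⅓)*(-138)) = 12555112907/125101440 + (4/3 - 46) = 12555112907/125101440 - 134/3 = 6967248587/125101440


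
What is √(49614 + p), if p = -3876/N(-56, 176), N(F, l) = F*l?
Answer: √18826479210/616 ≈ 222.74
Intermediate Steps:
p = 969/2464 (p = -3876/((-56*176)) = -3876/(-9856) = -3876*(-1/9856) = 969/2464 ≈ 0.39326)
√(49614 + p) = √(49614 + 969/2464) = √(122249865/2464) = √18826479210/616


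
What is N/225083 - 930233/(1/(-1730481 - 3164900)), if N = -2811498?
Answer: 1024993083727276661/225083 ≈ 4.5538e+12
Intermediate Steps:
N/225083 - 930233/(1/(-1730481 - 3164900)) = -2811498/225083 - 930233/(1/(-1730481 - 3164900)) = -2811498*1/225083 - 930233/(1/(-4895381)) = -2811498/225083 - 930233/(-1/4895381) = -2811498/225083 - 930233*(-4895381) = -2811498/225083 + 4553844953773 = 1024993083727276661/225083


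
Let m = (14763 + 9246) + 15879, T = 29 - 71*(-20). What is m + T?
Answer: 41337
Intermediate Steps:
T = 1449 (T = 29 + 1420 = 1449)
m = 39888 (m = 24009 + 15879 = 39888)
m + T = 39888 + 1449 = 41337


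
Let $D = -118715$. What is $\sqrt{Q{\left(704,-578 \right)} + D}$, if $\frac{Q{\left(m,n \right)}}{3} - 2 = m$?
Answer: $i \sqrt{116597} \approx 341.46 i$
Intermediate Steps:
$Q{\left(m,n \right)} = 6 + 3 m$
$\sqrt{Q{\left(704,-578 \right)} + D} = \sqrt{\left(6 + 3 \cdot 704\right) - 118715} = \sqrt{\left(6 + 2112\right) - 118715} = \sqrt{2118 - 118715} = \sqrt{-116597} = i \sqrt{116597}$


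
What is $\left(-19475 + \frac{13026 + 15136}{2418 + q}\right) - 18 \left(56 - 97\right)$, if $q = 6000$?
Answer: $- \frac{78849952}{4209} \approx -18734.0$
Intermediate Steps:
$\left(-19475 + \frac{13026 + 15136}{2418 + q}\right) - 18 \left(56 - 97\right) = \left(-19475 + \frac{13026 + 15136}{2418 + 6000}\right) - 18 \left(56 - 97\right) = \left(-19475 + \frac{28162}{8418}\right) - -738 = \left(-19475 + 28162 \cdot \frac{1}{8418}\right) + 738 = \left(-19475 + \frac{14081}{4209}\right) + 738 = - \frac{81956194}{4209} + 738 = - \frac{78849952}{4209}$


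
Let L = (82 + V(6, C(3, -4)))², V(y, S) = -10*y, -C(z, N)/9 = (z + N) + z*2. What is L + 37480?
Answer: 37964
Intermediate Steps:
C(z, N) = -27*z - 9*N (C(z, N) = -9*((z + N) + z*2) = -9*((N + z) + 2*z) = -9*(N + 3*z) = -27*z - 9*N)
L = 484 (L = (82 - 10*6)² = (82 - 60)² = 22² = 484)
L + 37480 = 484 + 37480 = 37964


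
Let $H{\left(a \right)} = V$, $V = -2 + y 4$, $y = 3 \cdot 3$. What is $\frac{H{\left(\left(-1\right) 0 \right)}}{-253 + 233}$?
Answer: $- \frac{17}{10} \approx -1.7$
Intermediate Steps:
$y = 9$
$V = 34$ ($V = -2 + 9 \cdot 4 = -2 + 36 = 34$)
$H{\left(a \right)} = 34$
$\frac{H{\left(\left(-1\right) 0 \right)}}{-253 + 233} = \frac{1}{-253 + 233} \cdot 34 = \frac{1}{-20} \cdot 34 = \left(- \frac{1}{20}\right) 34 = - \frac{17}{10}$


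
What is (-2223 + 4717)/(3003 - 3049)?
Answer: -1247/23 ≈ -54.217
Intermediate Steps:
(-2223 + 4717)/(3003 - 3049) = 2494/(-46) = 2494*(-1/46) = -1247/23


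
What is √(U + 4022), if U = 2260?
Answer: 3*√698 ≈ 79.259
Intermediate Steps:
√(U + 4022) = √(2260 + 4022) = √6282 = 3*√698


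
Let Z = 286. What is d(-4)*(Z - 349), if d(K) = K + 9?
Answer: -315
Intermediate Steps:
d(K) = 9 + K
d(-4)*(Z - 349) = (9 - 4)*(286 - 349) = 5*(-63) = -315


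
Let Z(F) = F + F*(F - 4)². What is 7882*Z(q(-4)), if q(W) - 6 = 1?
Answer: 551740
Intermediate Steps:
q(W) = 7 (q(W) = 6 + 1 = 7)
Z(F) = F + F*(-4 + F)²
7882*Z(q(-4)) = 7882*(7*(1 + (-4 + 7)²)) = 7882*(7*(1 + 3²)) = 7882*(7*(1 + 9)) = 7882*(7*10) = 7882*70 = 551740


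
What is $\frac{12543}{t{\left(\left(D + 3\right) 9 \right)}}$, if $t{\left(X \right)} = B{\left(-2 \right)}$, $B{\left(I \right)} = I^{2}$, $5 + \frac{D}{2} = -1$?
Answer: $\frac{12543}{4} \approx 3135.8$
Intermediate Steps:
$D = -12$ ($D = -10 + 2 \left(-1\right) = -10 - 2 = -12$)
$t{\left(X \right)} = 4$ ($t{\left(X \right)} = \left(-2\right)^{2} = 4$)
$\frac{12543}{t{\left(\left(D + 3\right) 9 \right)}} = \frac{12543}{4}$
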